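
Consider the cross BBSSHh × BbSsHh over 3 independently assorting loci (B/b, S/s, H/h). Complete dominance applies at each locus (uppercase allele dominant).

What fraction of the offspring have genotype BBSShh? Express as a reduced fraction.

P(BBSShh) = 1/16

BBSSHh gametes: BSH×4, BSh×4
BbSsHh gametes: BSH×1, BSh×1, BsH×1, Bsh×1, bSH×1, bSh×1, bsH×1, bsh×1
BBSSHh×BbSsHh grid (8·8=64): BBSSHH=4 BBSSHh=8 BBSShh=4 BBSsHH=4 BBSsHh=8 BBSshh=4 BbSSHH=4 BbSSHh=8 BbSShh=4 BbSsHH=4 BbSsHh=8 BbSshh=4
BBSShh hits 4/64; gcd=4; 4÷4/64÷4 = 1/16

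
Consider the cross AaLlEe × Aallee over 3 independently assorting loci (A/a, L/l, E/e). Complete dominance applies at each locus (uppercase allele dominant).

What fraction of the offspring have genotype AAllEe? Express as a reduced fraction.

P(AAllEe) = 1/16

AaLlEe gametes: ALE×1, ALe×1, AlE×1, Ale×1, aLE×1, aLe×1, alE×1, ale×1
Aallee gametes: Ale×4, ale×4
AaLlEe×Aallee grid (8·8=64): AALlEe=4 AALlee=4 AAllEe=4 AAllee=4 AaLlEe=8 AaLlee=8 AallEe=8 Aallee=8 aaLlEe=4 aaLlee=4 aallEe=4 aallee=4
AAllEe hits 4/64; gcd=4; 4÷4/64÷4 = 1/16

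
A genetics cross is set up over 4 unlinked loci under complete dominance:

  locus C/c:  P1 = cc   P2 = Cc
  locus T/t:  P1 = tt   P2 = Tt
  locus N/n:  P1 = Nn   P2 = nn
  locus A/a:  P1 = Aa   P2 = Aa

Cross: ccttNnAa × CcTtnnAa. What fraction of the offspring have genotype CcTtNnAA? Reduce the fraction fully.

P(CcTtNnAA) = 1/32

ccttNnAa gametes: ctNA×4, ctNa×4, ctnA×4, ctna×4
CcTtnnAa gametes: CTnA×2, CTna×2, CtnA×2, Ctna×2, cTnA×2, cTna×2, ctnA×2, ctna×2
ccttNnAa×CcTtnnAa grid (16·16=256): CcTtNnAA=8 CcTtNnAa=16 CcTtNnaa=8 CcTtnnAA=8 CcTtnnAa=16 CcTtnnaa=8 CcttNnAA=8 CcttNnAa=16 CcttNnaa=8 CcttnnAA=8 CcttnnAa=16 Ccttnnaa=8 ccTtNnAA=8 ccTtNnAa=16 ccTtNnaa=8 ccTtnnAA=8 ccTtnnAa=16 ccTtnnaa=8 ccttNnAA=8 ccttNnAa=16 ccttNnaa=8 ccttnnAA=8 ccttnnAa=16 ccttnnaa=8
CcTtNnAA hits 8/256; gcd=8; 8÷8/256÷8 = 1/32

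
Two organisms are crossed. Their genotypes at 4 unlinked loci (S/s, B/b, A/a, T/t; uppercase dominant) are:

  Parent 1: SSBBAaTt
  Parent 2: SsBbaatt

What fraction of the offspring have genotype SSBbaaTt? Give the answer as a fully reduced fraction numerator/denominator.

P(SSBbaaTt) = 1/16

SSBBAaTt gametes: SBAT×4, SBAt×4, SBaT×4, SBat×4
SsBbaatt gametes: SBat×4, Sbat×4, sBat×4, sbat×4
SSBBAaTt×SsBbaatt grid (16·16=256): SSBBAaTt=16 SSBBAatt=16 SSBBaaTt=16 SSBBaatt=16 SSBbAaTt=16 SSBbAatt=16 SSBbaaTt=16 SSBbaatt=16 SsBBAaTt=16 SsBBAatt=16 SsBBaaTt=16 SsBBaatt=16 SsBbAaTt=16 SsBbAatt=16 SsBbaaTt=16 SsBbaatt=16
SSBbaaTt hits 16/256; gcd=16; 16÷16/256÷16 = 1/16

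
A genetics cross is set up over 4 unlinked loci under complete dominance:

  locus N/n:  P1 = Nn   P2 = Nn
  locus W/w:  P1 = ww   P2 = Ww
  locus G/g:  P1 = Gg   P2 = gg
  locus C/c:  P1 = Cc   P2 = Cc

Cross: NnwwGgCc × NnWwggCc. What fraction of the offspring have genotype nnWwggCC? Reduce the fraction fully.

NnwwGgCc gametes: NwGC×2, NwGc×2, NwgC×2, Nwgc×2, nwGC×2, nwGc×2, nwgC×2, nwgc×2
NnWwggCc gametes: NWgC×2, NWgc×2, NwgC×2, Nwgc×2, nWgC×2, nWgc×2, nwgC×2, nwgc×2
NnwwGgCc×NnWwggCc grid (16·16=256): NNWwGgCC=4 NNWwGgCc=8 NNWwGgcc=4 NNWwggCC=4 NNWwggCc=8 NNWwggcc=4 NNwwGgCC=4 NNwwGgCc=8 NNwwGgcc=4 NNwwggCC=4 NNwwggCc=8 NNwwggcc=4 NnWwGgCC=8 NnWwGgCc=16 NnWwGgcc=8 NnWwggCC=8 NnWwggCc=16 NnWwggcc=8 NnwwGgCC=8 NnwwGgCc=16 NnwwGgcc=8 NnwwggCC=8 NnwwggCc=16 Nnwwggcc=8 nnWwGgCC=4 nnWwGgCc=8 nnWwGgcc=4 nnWwggCC=4 nnWwggCc=8 nnWwggcc=4 nnwwGgCC=4 nnwwGgCc=8 nnwwGgcc=4 nnwwggCC=4 nnwwggCc=8 nnwwggcc=4
nnWwggCC hits 4/256; gcd=4; 4÷4/256÷4 = 1/64

P(nnWwggCC) = 1/64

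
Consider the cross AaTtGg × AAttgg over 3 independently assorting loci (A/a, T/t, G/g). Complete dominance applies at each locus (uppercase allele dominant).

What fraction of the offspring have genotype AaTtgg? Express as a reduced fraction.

P(AaTtgg) = 1/8

AaTtGg gametes: ATG×1, ATg×1, AtG×1, Atg×1, aTG×1, aTg×1, atG×1, atg×1
AAttgg gametes: Atg×8
AaTtGg×AAttgg grid (8·8=64): AATtGg=8 AATtgg=8 AAttGg=8 AAttgg=8 AaTtGg=8 AaTtgg=8 AattGg=8 Aattgg=8
AaTtgg hits 8/64; gcd=8; 8÷8/64÷8 = 1/8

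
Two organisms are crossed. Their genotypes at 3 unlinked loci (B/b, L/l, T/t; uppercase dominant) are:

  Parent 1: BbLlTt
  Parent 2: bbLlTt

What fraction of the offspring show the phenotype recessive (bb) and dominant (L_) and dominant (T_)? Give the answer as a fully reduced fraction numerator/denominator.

P(bb L_ T_) = 9/32

BbLlTt gametes: BLT×1, BLt×1, BlT×1, Blt×1, bLT×1, bLt×1, blT×1, blt×1
bbLlTt gametes: bLT×2, bLt×2, blT×2, blt×2
BbLlTt×bbLlTt grid (8·8=64): BbLLTT=2 BbLLTt=4 BbLLtt=2 BbLlTT=4 BbLlTt=8 BbLltt=4 BbllTT=2 BbllTt=4 Bblltt=2 bbLLTT=2 bbLLTt=4 bbLLtt=2 bbLlTT=4 bbLlTt=8 bbLltt=4 bbllTT=2 bbllTt=4 bblltt=2
bb L_ T_ hits 18/64; gcd=2; 18÷2/64÷2 = 9/32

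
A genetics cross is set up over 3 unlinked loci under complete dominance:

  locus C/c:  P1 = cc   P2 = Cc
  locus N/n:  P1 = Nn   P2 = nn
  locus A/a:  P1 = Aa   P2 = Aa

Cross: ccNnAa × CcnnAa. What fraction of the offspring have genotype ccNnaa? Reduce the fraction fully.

P(ccNnaa) = 1/16

ccNnAa gametes: cNA×2, cNa×2, cnA×2, cna×2
CcnnAa gametes: CnA×2, Cna×2, cnA×2, cna×2
ccNnAa×CcnnAa grid (8·8=64): CcNnAA=4 CcNnAa=8 CcNnaa=4 CcnnAA=4 CcnnAa=8 Ccnnaa=4 ccNnAA=4 ccNnAa=8 ccNnaa=4 ccnnAA=4 ccnnAa=8 ccnnaa=4
ccNnaa hits 4/64; gcd=4; 4÷4/64÷4 = 1/16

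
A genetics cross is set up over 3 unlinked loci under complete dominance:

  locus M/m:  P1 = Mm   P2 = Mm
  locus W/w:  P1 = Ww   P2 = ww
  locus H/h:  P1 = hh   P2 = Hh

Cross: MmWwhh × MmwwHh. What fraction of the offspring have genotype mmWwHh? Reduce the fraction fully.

MmWwhh gametes: MWh×2, Mwh×2, mWh×2, mwh×2
MmwwHh gametes: MwH×2, Mwh×2, mwH×2, mwh×2
MmWwhh×MmwwHh grid (8·8=64): MMWwHh=4 MMWwhh=4 MMwwHh=4 MMwwhh=4 MmWwHh=8 MmWwhh=8 MmwwHh=8 Mmwwhh=8 mmWwHh=4 mmWwhh=4 mmwwHh=4 mmwwhh=4
mmWwHh hits 4/64; gcd=4; 4÷4/64÷4 = 1/16

P(mmWwHh) = 1/16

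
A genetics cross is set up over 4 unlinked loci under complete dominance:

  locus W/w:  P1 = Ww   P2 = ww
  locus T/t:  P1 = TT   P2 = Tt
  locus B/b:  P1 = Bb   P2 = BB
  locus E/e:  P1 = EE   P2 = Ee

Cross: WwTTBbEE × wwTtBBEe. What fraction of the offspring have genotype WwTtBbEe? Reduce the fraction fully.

P(WwTtBbEe) = 1/16

WwTTBbEE gametes: WTBE×4, WTbE×4, wTBE×4, wTbE×4
wwTtBBEe gametes: wTBE×4, wTBe×4, wtBE×4, wtBe×4
WwTTBbEE×wwTtBBEe grid (16·16=256): WwTTBBEE=16 WwTTBBEe=16 WwTTBbEE=16 WwTTBbEe=16 WwTtBBEE=16 WwTtBBEe=16 WwTtBbEE=16 WwTtBbEe=16 wwTTBBEE=16 wwTTBBEe=16 wwTTBbEE=16 wwTTBbEe=16 wwTtBBEE=16 wwTtBBEe=16 wwTtBbEE=16 wwTtBbEe=16
WwTtBbEe hits 16/256; gcd=16; 16÷16/256÷16 = 1/16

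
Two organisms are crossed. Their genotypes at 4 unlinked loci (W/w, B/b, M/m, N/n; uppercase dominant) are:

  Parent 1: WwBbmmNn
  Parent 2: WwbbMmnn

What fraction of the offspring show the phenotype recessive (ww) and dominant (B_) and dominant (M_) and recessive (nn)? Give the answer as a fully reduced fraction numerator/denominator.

WwBbmmNn gametes: WBmN×2, WBmn×2, WbmN×2, Wbmn×2, wBmN×2, wBmn×2, wbmN×2, wbmn×2
WwbbMmnn gametes: WbMn×4, Wbmn×4, wbMn×4, wbmn×4
WwBbmmNn×WwbbMmnn grid (16·16=256): WWBbMmNn=8 WWBbMmnn=8 WWBbmmNn=8 WWBbmmnn=8 WWbbMmNn=8 WWbbMmnn=8 WWbbmmNn=8 WWbbmmnn=8 WwBbMmNn=16 WwBbMmnn=16 WwBbmmNn=16 WwBbmmnn=16 WwbbMmNn=16 WwbbMmnn=16 WwbbmmNn=16 Wwbbmmnn=16 wwBbMmNn=8 wwBbMmnn=8 wwBbmmNn=8 wwBbmmnn=8 wwbbMmNn=8 wwbbMmnn=8 wwbbmmNn=8 wwbbmmnn=8
ww B_ M_ nn hits 8/256; gcd=8; 8÷8/256÷8 = 1/32

P(ww B_ M_ nn) = 1/32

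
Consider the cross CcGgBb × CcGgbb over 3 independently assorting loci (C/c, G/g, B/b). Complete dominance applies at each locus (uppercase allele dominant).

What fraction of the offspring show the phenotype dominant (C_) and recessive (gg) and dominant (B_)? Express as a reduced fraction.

P(C_ gg B_) = 3/32

CcGgBb gametes: CGB×1, CGb×1, CgB×1, Cgb×1, cGB×1, cGb×1, cgB×1, cgb×1
CcGgbb gametes: CGb×2, Cgb×2, cGb×2, cgb×2
CcGgBb×CcGgbb grid (8·8=64): CCGGBb=2 CCGGbb=2 CCGgBb=4 CCGgbb=4 CCggBb=2 CCggbb=2 CcGGBb=4 CcGGbb=4 CcGgBb=8 CcGgbb=8 CcggBb=4 Ccggbb=4 ccGGBb=2 ccGGbb=2 ccGgBb=4 ccGgbb=4 ccggBb=2 ccggbb=2
C_ gg B_ hits 6/64; gcd=2; 6÷2/64÷2 = 3/32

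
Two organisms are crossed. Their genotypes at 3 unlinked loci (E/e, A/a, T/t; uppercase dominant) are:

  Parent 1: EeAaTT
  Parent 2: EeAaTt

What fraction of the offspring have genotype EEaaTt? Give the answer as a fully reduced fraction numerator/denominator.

P(EEaaTt) = 1/32

EeAaTT gametes: EAT×2, EaT×2, eAT×2, eaT×2
EeAaTt gametes: EAT×1, EAt×1, EaT×1, Eat×1, eAT×1, eAt×1, eaT×1, eat×1
EeAaTT×EeAaTt grid (8·8=64): EEAATT=2 EEAATt=2 EEAaTT=4 EEAaTt=4 EEaaTT=2 EEaaTt=2 EeAATT=4 EeAATt=4 EeAaTT=8 EeAaTt=8 EeaaTT=4 EeaaTt=4 eeAATT=2 eeAATt=2 eeAaTT=4 eeAaTt=4 eeaaTT=2 eeaaTt=2
EEaaTt hits 2/64; gcd=2; 2÷2/64÷2 = 1/32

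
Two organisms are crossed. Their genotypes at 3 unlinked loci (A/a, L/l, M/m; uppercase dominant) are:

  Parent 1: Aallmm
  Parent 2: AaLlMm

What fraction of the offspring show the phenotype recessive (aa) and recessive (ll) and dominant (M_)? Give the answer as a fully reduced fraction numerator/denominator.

P(aa ll M_) = 1/16

Aallmm gametes: Alm×4, alm×4
AaLlMm gametes: ALM×1, ALm×1, AlM×1, Alm×1, aLM×1, aLm×1, alM×1, alm×1
Aallmm×AaLlMm grid (8·8=64): AALlMm=4 AALlmm=4 AAllMm=4 AAllmm=4 AaLlMm=8 AaLlmm=8 AallMm=8 Aallmm=8 aaLlMm=4 aaLlmm=4 aallMm=4 aallmm=4
aa ll M_ hits 4/64; gcd=4; 4÷4/64÷4 = 1/16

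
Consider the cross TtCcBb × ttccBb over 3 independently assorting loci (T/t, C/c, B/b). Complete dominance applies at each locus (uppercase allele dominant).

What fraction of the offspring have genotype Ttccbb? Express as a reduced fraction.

P(Ttccbb) = 1/16

TtCcBb gametes: TCB×1, TCb×1, TcB×1, Tcb×1, tCB×1, tCb×1, tcB×1, tcb×1
ttccBb gametes: tcB×4, tcb×4
TtCcBb×ttccBb grid (8·8=64): TtCcBB=4 TtCcBb=8 TtCcbb=4 TtccBB=4 TtccBb=8 Ttccbb=4 ttCcBB=4 ttCcBb=8 ttCcbb=4 ttccBB=4 ttccBb=8 ttccbb=4
Ttccbb hits 4/64; gcd=4; 4÷4/64÷4 = 1/16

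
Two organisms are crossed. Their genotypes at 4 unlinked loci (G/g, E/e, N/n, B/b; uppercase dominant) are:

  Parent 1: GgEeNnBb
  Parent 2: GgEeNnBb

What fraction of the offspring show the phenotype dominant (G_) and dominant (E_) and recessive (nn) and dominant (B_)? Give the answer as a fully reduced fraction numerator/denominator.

GgEeNnBb gametes: GENB×1, GENb×1, GEnB×1, GEnb×1, GeNB×1, GeNb×1, GenB×1, Genb×1, gENB×1, gENb×1, gEnB×1, gEnb×1, geNB×1, geNb×1, genB×1, genb×1
GgEeNnBb gametes: GENB×1, GENb×1, GEnB×1, GEnb×1, GeNB×1, GeNb×1, GenB×1, Genb×1, gENB×1, gENb×1, gEnB×1, gEnb×1, geNB×1, geNb×1, genB×1, genb×1
GgEeNnBb×GgEeNnBb grid (16·16=256): GGEENNBB=1 GGEENNBb=2 GGEENNbb=1 GGEENnBB=2 GGEENnBb=4 GGEENnbb=2 GGEEnnBB=1 GGEEnnBb=2 GGEEnnbb=1 GGEeNNBB=2 GGEeNNBb=4 GGEeNNbb=2 GGEeNnBB=4 GGEeNnBb=8 GGEeNnbb=4 GGEennBB=2 GGEennBb=4 GGEennbb=2 GGeeNNBB=1 GGeeNNBb=2 GGeeNNbb=1 GGeeNnBB=2 GGeeNnBb=4 GGeeNnbb=2 GGeennBB=1 GGeennBb=2 GGeennbb=1 GgEENNBB=2 GgEENNBb=4 GgEENNbb=2 GgEENnBB=4 GgEENnBb=8 GgEENnbb=4 GgEEnnBB=2 GgEEnnBb=4 GgEEnnbb=2 GgEeNNBB=4 GgEeNNBb=8 GgEeNNbb=4 GgEeNnBB=8 GgEeNnBb=16 GgEeNnbb=8 GgEennBB=4 GgEennBb=8 GgEennbb=4 GgeeNNBB=2 GgeeNNBb=4 GgeeNNbb=2 GgeeNnBB=4 GgeeNnBb=8 GgeeNnbb=4 GgeennBB=2 GgeennBb=4 Ggeennbb=2 ggEENNBB=1 ggEENNBb=2 ggEENNbb=1 ggEENnBB=2 ggEENnBb=4 ggEENnbb=2 ggEEnnBB=1 ggEEnnBb=2 ggEEnnbb=1 ggEeNNBB=2 ggEeNNBb=4 ggEeNNbb=2 ggEeNnBB=4 ggEeNnBb=8 ggEeNnbb=4 ggEennBB=2 ggEennBb=4 ggEennbb=2 ggeeNNBB=1 ggeeNNBb=2 ggeeNNbb=1 ggeeNnBB=2 ggeeNnBb=4 ggeeNnbb=2 ggeennBB=1 ggeennBb=2 ggeennbb=1
G_ E_ nn B_ hits 27/256; gcd=1; 27÷1/256÷1 = 27/256

P(G_ E_ nn B_) = 27/256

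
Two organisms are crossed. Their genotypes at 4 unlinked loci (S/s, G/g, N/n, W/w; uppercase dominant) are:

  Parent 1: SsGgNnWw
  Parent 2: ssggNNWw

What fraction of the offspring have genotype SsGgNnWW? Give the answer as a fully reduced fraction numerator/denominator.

SsGgNnWw gametes: SGNW×1, SGNw×1, SGnW×1, SGnw×1, SgNW×1, SgNw×1, SgnW×1, Sgnw×1, sGNW×1, sGNw×1, sGnW×1, sGnw×1, sgNW×1, sgNw×1, sgnW×1, sgnw×1
ssggNNWw gametes: sgNW×8, sgNw×8
SsGgNnWw×ssggNNWw grid (16·16=256): SsGgNNWW=8 SsGgNNWw=16 SsGgNNww=8 SsGgNnWW=8 SsGgNnWw=16 SsGgNnww=8 SsggNNWW=8 SsggNNWw=16 SsggNNww=8 SsggNnWW=8 SsggNnWw=16 SsggNnww=8 ssGgNNWW=8 ssGgNNWw=16 ssGgNNww=8 ssGgNnWW=8 ssGgNnWw=16 ssGgNnww=8 ssggNNWW=8 ssggNNWw=16 ssggNNww=8 ssggNnWW=8 ssggNnWw=16 ssggNnww=8
SsGgNnWW hits 8/256; gcd=8; 8÷8/256÷8 = 1/32

P(SsGgNnWW) = 1/32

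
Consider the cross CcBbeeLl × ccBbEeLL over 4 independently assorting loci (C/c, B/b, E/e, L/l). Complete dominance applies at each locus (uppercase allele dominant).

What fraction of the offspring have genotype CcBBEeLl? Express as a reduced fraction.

CcBbeeLl gametes: CBeL×2, CBel×2, CbeL×2, Cbel×2, cBeL×2, cBel×2, cbeL×2, cbel×2
ccBbEeLL gametes: cBEL×4, cBeL×4, cbEL×4, cbeL×4
CcBbeeLl×ccBbEeLL grid (16·16=256): CcBBEeLL=8 CcBBEeLl=8 CcBBeeLL=8 CcBBeeLl=8 CcBbEeLL=16 CcBbEeLl=16 CcBbeeLL=16 CcBbeeLl=16 CcbbEeLL=8 CcbbEeLl=8 CcbbeeLL=8 CcbbeeLl=8 ccBBEeLL=8 ccBBEeLl=8 ccBBeeLL=8 ccBBeeLl=8 ccBbEeLL=16 ccBbEeLl=16 ccBbeeLL=16 ccBbeeLl=16 ccbbEeLL=8 ccbbEeLl=8 ccbbeeLL=8 ccbbeeLl=8
CcBBEeLl hits 8/256; gcd=8; 8÷8/256÷8 = 1/32

P(CcBBEeLl) = 1/32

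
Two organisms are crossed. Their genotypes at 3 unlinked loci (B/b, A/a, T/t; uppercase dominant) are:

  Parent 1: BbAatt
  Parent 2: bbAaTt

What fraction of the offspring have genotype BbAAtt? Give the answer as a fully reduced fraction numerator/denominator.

P(BbAAtt) = 1/16

BbAatt gametes: BAt×2, Bat×2, bAt×2, bat×2
bbAaTt gametes: bAT×2, bAt×2, baT×2, bat×2
BbAatt×bbAaTt grid (8·8=64): BbAATt=4 BbAAtt=4 BbAaTt=8 BbAatt=8 BbaaTt=4 Bbaatt=4 bbAATt=4 bbAAtt=4 bbAaTt=8 bbAatt=8 bbaaTt=4 bbaatt=4
BbAAtt hits 4/64; gcd=4; 4÷4/64÷4 = 1/16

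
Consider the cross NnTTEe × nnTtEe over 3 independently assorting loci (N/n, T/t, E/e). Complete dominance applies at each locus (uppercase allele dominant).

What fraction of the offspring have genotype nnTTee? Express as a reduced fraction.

P(nnTTee) = 1/16

NnTTEe gametes: NTE×2, NTe×2, nTE×2, nTe×2
nnTtEe gametes: nTE×2, nTe×2, ntE×2, nte×2
NnTTEe×nnTtEe grid (8·8=64): NnTTEE=4 NnTTEe=8 NnTTee=4 NnTtEE=4 NnTtEe=8 NnTtee=4 nnTTEE=4 nnTTEe=8 nnTTee=4 nnTtEE=4 nnTtEe=8 nnTtee=4
nnTTee hits 4/64; gcd=4; 4÷4/64÷4 = 1/16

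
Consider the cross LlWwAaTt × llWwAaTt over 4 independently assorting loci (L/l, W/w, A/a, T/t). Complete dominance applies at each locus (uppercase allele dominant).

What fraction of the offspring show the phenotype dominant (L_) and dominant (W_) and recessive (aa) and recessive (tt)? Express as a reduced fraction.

P(L_ W_ aa tt) = 3/128

LlWwAaTt gametes: LWAT×1, LWAt×1, LWaT×1, LWat×1, LwAT×1, LwAt×1, LwaT×1, Lwat×1, lWAT×1, lWAt×1, lWaT×1, lWat×1, lwAT×1, lwAt×1, lwaT×1, lwat×1
llWwAaTt gametes: lWAT×2, lWAt×2, lWaT×2, lWat×2, lwAT×2, lwAt×2, lwaT×2, lwat×2
LlWwAaTt×llWwAaTt grid (16·16=256): LlWWAATT=2 LlWWAATt=4 LlWWAAtt=2 LlWWAaTT=4 LlWWAaTt=8 LlWWAatt=4 LlWWaaTT=2 LlWWaaTt=4 LlWWaatt=2 LlWwAATT=4 LlWwAATt=8 LlWwAAtt=4 LlWwAaTT=8 LlWwAaTt=16 LlWwAatt=8 LlWwaaTT=4 LlWwaaTt=8 LlWwaatt=4 LlwwAATT=2 LlwwAATt=4 LlwwAAtt=2 LlwwAaTT=4 LlwwAaTt=8 LlwwAatt=4 LlwwaaTT=2 LlwwaaTt=4 Llwwaatt=2 llWWAATT=2 llWWAATt=4 llWWAAtt=2 llWWAaTT=4 llWWAaTt=8 llWWAatt=4 llWWaaTT=2 llWWaaTt=4 llWWaatt=2 llWwAATT=4 llWwAATt=8 llWwAAtt=4 llWwAaTT=8 llWwAaTt=16 llWwAatt=8 llWwaaTT=4 llWwaaTt=8 llWwaatt=4 llwwAATT=2 llwwAATt=4 llwwAAtt=2 llwwAaTT=4 llwwAaTt=8 llwwAatt=4 llwwaaTT=2 llwwaaTt=4 llwwaatt=2
L_ W_ aa tt hits 6/256; gcd=2; 6÷2/256÷2 = 3/128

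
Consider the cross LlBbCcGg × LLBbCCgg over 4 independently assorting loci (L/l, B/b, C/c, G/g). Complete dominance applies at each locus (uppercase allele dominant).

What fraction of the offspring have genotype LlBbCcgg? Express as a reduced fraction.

LlBbCcGg gametes: LBCG×1, LBCg×1, LBcG×1, LBcg×1, LbCG×1, LbCg×1, LbcG×1, Lbcg×1, lBCG×1, lBCg×1, lBcG×1, lBcg×1, lbCG×1, lbCg×1, lbcG×1, lbcg×1
LLBbCCgg gametes: LBCg×8, LbCg×8
LlBbCcGg×LLBbCCgg grid (16·16=256): LLBBCCGg=8 LLBBCCgg=8 LLBBCcGg=8 LLBBCcgg=8 LLBbCCGg=16 LLBbCCgg=16 LLBbCcGg=16 LLBbCcgg=16 LLbbCCGg=8 LLbbCCgg=8 LLbbCcGg=8 LLbbCcgg=8 LlBBCCGg=8 LlBBCCgg=8 LlBBCcGg=8 LlBBCcgg=8 LlBbCCGg=16 LlBbCCgg=16 LlBbCcGg=16 LlBbCcgg=16 LlbbCCGg=8 LlbbCCgg=8 LlbbCcGg=8 LlbbCcgg=8
LlBbCcgg hits 16/256; gcd=16; 16÷16/256÷16 = 1/16

P(LlBbCcgg) = 1/16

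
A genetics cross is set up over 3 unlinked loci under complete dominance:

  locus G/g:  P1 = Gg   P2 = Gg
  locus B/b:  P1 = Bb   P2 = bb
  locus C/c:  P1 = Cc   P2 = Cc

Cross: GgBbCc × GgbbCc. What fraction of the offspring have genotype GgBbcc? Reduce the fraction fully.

P(GgBbcc) = 1/16

GgBbCc gametes: GBC×1, GBc×1, GbC×1, Gbc×1, gBC×1, gBc×1, gbC×1, gbc×1
GgbbCc gametes: GbC×2, Gbc×2, gbC×2, gbc×2
GgBbCc×GgbbCc grid (8·8=64): GGBbCC=2 GGBbCc=4 GGBbcc=2 GGbbCC=2 GGbbCc=4 GGbbcc=2 GgBbCC=4 GgBbCc=8 GgBbcc=4 GgbbCC=4 GgbbCc=8 Ggbbcc=4 ggBbCC=2 ggBbCc=4 ggBbcc=2 ggbbCC=2 ggbbCc=4 ggbbcc=2
GgBbcc hits 4/64; gcd=4; 4÷4/64÷4 = 1/16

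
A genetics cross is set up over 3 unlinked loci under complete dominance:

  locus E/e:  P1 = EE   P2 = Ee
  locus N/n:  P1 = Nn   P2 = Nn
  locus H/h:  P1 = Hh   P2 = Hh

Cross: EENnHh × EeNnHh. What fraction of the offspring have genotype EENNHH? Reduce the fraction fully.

P(EENNHH) = 1/32

EENnHh gametes: ENH×2, ENh×2, EnH×2, Enh×2
EeNnHh gametes: ENH×1, ENh×1, EnH×1, Enh×1, eNH×1, eNh×1, enH×1, enh×1
EENnHh×EeNnHh grid (8·8=64): EENNHH=2 EENNHh=4 EENNhh=2 EENnHH=4 EENnHh=8 EENnhh=4 EEnnHH=2 EEnnHh=4 EEnnhh=2 EeNNHH=2 EeNNHh=4 EeNNhh=2 EeNnHH=4 EeNnHh=8 EeNnhh=4 EennHH=2 EennHh=4 Eennhh=2
EENNHH hits 2/64; gcd=2; 2÷2/64÷2 = 1/32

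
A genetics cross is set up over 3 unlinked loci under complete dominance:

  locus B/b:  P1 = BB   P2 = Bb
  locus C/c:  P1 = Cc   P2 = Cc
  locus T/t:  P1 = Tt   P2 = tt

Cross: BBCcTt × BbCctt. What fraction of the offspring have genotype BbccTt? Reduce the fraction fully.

P(BbccTt) = 1/16

BBCcTt gametes: BCT×2, BCt×2, BcT×2, Bct×2
BbCctt gametes: BCt×2, Bct×2, bCt×2, bct×2
BBCcTt×BbCctt grid (8·8=64): BBCCTt=4 BBCCtt=4 BBCcTt=8 BBCctt=8 BBccTt=4 BBcctt=4 BbCCTt=4 BbCCtt=4 BbCcTt=8 BbCctt=8 BbccTt=4 Bbcctt=4
BbccTt hits 4/64; gcd=4; 4÷4/64÷4 = 1/16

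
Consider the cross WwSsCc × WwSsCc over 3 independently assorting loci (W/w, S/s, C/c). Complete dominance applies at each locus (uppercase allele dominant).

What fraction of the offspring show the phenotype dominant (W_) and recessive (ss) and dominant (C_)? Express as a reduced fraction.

P(W_ ss C_) = 9/64

WwSsCc gametes: WSC×1, WSc×1, WsC×1, Wsc×1, wSC×1, wSc×1, wsC×1, wsc×1
WwSsCc gametes: WSC×1, WSc×1, WsC×1, Wsc×1, wSC×1, wSc×1, wsC×1, wsc×1
WwSsCc×WwSsCc grid (8·8=64): WWSSCC=1 WWSSCc=2 WWSScc=1 WWSsCC=2 WWSsCc=4 WWSscc=2 WWssCC=1 WWssCc=2 WWsscc=1 WwSSCC=2 WwSSCc=4 WwSScc=2 WwSsCC=4 WwSsCc=8 WwSscc=4 WwssCC=2 WwssCc=4 Wwsscc=2 wwSSCC=1 wwSSCc=2 wwSScc=1 wwSsCC=2 wwSsCc=4 wwSscc=2 wwssCC=1 wwssCc=2 wwsscc=1
W_ ss C_ hits 9/64; gcd=1; 9÷1/64÷1 = 9/64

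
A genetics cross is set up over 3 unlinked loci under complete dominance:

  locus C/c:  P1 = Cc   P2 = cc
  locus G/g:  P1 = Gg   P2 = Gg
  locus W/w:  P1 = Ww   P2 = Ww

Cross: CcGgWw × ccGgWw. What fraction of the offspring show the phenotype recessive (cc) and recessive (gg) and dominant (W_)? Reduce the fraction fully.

CcGgWw gametes: CGW×1, CGw×1, CgW×1, Cgw×1, cGW×1, cGw×1, cgW×1, cgw×1
ccGgWw gametes: cGW×2, cGw×2, cgW×2, cgw×2
CcGgWw×ccGgWw grid (8·8=64): CcGGWW=2 CcGGWw=4 CcGGww=2 CcGgWW=4 CcGgWw=8 CcGgww=4 CcggWW=2 CcggWw=4 Ccggww=2 ccGGWW=2 ccGGWw=4 ccGGww=2 ccGgWW=4 ccGgWw=8 ccGgww=4 ccggWW=2 ccggWw=4 ccggww=2
cc gg W_ hits 6/64; gcd=2; 6÷2/64÷2 = 3/32

P(cc gg W_) = 3/32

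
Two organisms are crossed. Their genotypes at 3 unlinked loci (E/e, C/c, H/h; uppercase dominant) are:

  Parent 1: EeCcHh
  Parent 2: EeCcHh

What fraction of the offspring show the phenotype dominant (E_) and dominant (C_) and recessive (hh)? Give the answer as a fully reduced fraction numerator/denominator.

EeCcHh gametes: ECH×1, ECh×1, EcH×1, Ech×1, eCH×1, eCh×1, ecH×1, ech×1
EeCcHh gametes: ECH×1, ECh×1, EcH×1, Ech×1, eCH×1, eCh×1, ecH×1, ech×1
EeCcHh×EeCcHh grid (8·8=64): EECCHH=1 EECCHh=2 EECChh=1 EECcHH=2 EECcHh=4 EECchh=2 EEccHH=1 EEccHh=2 EEcchh=1 EeCCHH=2 EeCCHh=4 EeCChh=2 EeCcHH=4 EeCcHh=8 EeCchh=4 EeccHH=2 EeccHh=4 Eecchh=2 eeCCHH=1 eeCCHh=2 eeCChh=1 eeCcHH=2 eeCcHh=4 eeCchh=2 eeccHH=1 eeccHh=2 eecchh=1
E_ C_ hh hits 9/64; gcd=1; 9÷1/64÷1 = 9/64

P(E_ C_ hh) = 9/64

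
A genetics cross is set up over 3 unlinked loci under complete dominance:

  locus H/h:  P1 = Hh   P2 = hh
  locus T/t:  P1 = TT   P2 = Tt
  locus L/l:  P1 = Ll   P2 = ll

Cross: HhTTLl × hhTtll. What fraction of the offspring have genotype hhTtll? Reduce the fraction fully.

HhTTLl gametes: HTL×2, HTl×2, hTL×2, hTl×2
hhTtll gametes: hTl×4, htl×4
HhTTLl×hhTtll grid (8·8=64): HhTTLl=8 HhTTll=8 HhTtLl=8 HhTtll=8 hhTTLl=8 hhTTll=8 hhTtLl=8 hhTtll=8
hhTtll hits 8/64; gcd=8; 8÷8/64÷8 = 1/8

P(hhTtll) = 1/8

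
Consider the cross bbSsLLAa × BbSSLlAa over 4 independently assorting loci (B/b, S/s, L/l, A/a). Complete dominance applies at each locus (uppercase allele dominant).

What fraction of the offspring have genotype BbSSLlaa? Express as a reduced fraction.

P(BbSSLlaa) = 1/32

bbSsLLAa gametes: bSLA×4, bSLa×4, bsLA×4, bsLa×4
BbSSLlAa gametes: BSLA×2, BSLa×2, BSlA×2, BSla×2, bSLA×2, bSLa×2, bSlA×2, bSla×2
bbSsLLAa×BbSSLlAa grid (16·16=256): BbSSLLAA=8 BbSSLLAa=16 BbSSLLaa=8 BbSSLlAA=8 BbSSLlAa=16 BbSSLlaa=8 BbSsLLAA=8 BbSsLLAa=16 BbSsLLaa=8 BbSsLlAA=8 BbSsLlAa=16 BbSsLlaa=8 bbSSLLAA=8 bbSSLLAa=16 bbSSLLaa=8 bbSSLlAA=8 bbSSLlAa=16 bbSSLlaa=8 bbSsLLAA=8 bbSsLLAa=16 bbSsLLaa=8 bbSsLlAA=8 bbSsLlAa=16 bbSsLlaa=8
BbSSLlaa hits 8/256; gcd=8; 8÷8/256÷8 = 1/32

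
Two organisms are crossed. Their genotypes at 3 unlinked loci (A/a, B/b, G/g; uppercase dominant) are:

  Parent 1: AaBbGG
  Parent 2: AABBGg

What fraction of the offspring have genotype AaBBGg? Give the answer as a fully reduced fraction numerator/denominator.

P(AaBBGg) = 1/8

AaBbGG gametes: ABG×2, AbG×2, aBG×2, abG×2
AABBGg gametes: ABG×4, ABg×4
AaBbGG×AABBGg grid (8·8=64): AABBGG=8 AABBGg=8 AABbGG=8 AABbGg=8 AaBBGG=8 AaBBGg=8 AaBbGG=8 AaBbGg=8
AaBBGg hits 8/64; gcd=8; 8÷8/64÷8 = 1/8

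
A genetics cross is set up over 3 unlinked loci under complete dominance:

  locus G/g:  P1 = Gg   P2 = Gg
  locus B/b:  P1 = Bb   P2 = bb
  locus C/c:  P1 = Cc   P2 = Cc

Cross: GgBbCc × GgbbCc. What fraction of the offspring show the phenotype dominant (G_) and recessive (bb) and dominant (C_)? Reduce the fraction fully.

GgBbCc gametes: GBC×1, GBc×1, GbC×1, Gbc×1, gBC×1, gBc×1, gbC×1, gbc×1
GgbbCc gametes: GbC×2, Gbc×2, gbC×2, gbc×2
GgBbCc×GgbbCc grid (8·8=64): GGBbCC=2 GGBbCc=4 GGBbcc=2 GGbbCC=2 GGbbCc=4 GGbbcc=2 GgBbCC=4 GgBbCc=8 GgBbcc=4 GgbbCC=4 GgbbCc=8 Ggbbcc=4 ggBbCC=2 ggBbCc=4 ggBbcc=2 ggbbCC=2 ggbbCc=4 ggbbcc=2
G_ bb C_ hits 18/64; gcd=2; 18÷2/64÷2 = 9/32

P(G_ bb C_) = 9/32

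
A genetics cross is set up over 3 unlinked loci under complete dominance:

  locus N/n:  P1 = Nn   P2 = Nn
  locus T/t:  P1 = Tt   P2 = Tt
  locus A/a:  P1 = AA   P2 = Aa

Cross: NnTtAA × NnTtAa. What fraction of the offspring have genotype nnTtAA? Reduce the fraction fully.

P(nnTtAA) = 1/16

NnTtAA gametes: NTA×2, NtA×2, nTA×2, ntA×2
NnTtAa gametes: NTA×1, NTa×1, NtA×1, Nta×1, nTA×1, nTa×1, ntA×1, nta×1
NnTtAA×NnTtAa grid (8·8=64): NNTTAA=2 NNTTAa=2 NNTtAA=4 NNTtAa=4 NNttAA=2 NNttAa=2 NnTTAA=4 NnTTAa=4 NnTtAA=8 NnTtAa=8 NnttAA=4 NnttAa=4 nnTTAA=2 nnTTAa=2 nnTtAA=4 nnTtAa=4 nnttAA=2 nnttAa=2
nnTtAA hits 4/64; gcd=4; 4÷4/64÷4 = 1/16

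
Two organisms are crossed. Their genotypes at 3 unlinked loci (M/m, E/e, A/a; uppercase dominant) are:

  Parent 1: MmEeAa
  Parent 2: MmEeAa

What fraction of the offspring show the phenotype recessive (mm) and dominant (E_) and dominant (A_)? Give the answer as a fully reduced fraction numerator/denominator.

P(mm E_ A_) = 9/64

MmEeAa gametes: MEA×1, MEa×1, MeA×1, Mea×1, mEA×1, mEa×1, meA×1, mea×1
MmEeAa gametes: MEA×1, MEa×1, MeA×1, Mea×1, mEA×1, mEa×1, meA×1, mea×1
MmEeAa×MmEeAa grid (8·8=64): MMEEAA=1 MMEEAa=2 MMEEaa=1 MMEeAA=2 MMEeAa=4 MMEeaa=2 MMeeAA=1 MMeeAa=2 MMeeaa=1 MmEEAA=2 MmEEAa=4 MmEEaa=2 MmEeAA=4 MmEeAa=8 MmEeaa=4 MmeeAA=2 MmeeAa=4 Mmeeaa=2 mmEEAA=1 mmEEAa=2 mmEEaa=1 mmEeAA=2 mmEeAa=4 mmEeaa=2 mmeeAA=1 mmeeAa=2 mmeeaa=1
mm E_ A_ hits 9/64; gcd=1; 9÷1/64÷1 = 9/64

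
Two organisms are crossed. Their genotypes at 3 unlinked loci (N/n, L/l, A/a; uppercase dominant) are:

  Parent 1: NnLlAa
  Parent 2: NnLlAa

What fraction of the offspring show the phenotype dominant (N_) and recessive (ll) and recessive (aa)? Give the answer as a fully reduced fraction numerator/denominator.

P(N_ ll aa) = 3/64

NnLlAa gametes: NLA×1, NLa×1, NlA×1, Nla×1, nLA×1, nLa×1, nlA×1, nla×1
NnLlAa gametes: NLA×1, NLa×1, NlA×1, Nla×1, nLA×1, nLa×1, nlA×1, nla×1
NnLlAa×NnLlAa grid (8·8=64): NNLLAA=1 NNLLAa=2 NNLLaa=1 NNLlAA=2 NNLlAa=4 NNLlaa=2 NNllAA=1 NNllAa=2 NNllaa=1 NnLLAA=2 NnLLAa=4 NnLLaa=2 NnLlAA=4 NnLlAa=8 NnLlaa=4 NnllAA=2 NnllAa=4 Nnllaa=2 nnLLAA=1 nnLLAa=2 nnLLaa=1 nnLlAA=2 nnLlAa=4 nnLlaa=2 nnllAA=1 nnllAa=2 nnllaa=1
N_ ll aa hits 3/64; gcd=1; 3÷1/64÷1 = 3/64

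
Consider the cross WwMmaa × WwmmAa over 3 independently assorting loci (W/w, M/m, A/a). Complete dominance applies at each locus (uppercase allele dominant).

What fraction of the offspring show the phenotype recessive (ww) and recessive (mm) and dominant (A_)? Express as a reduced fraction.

P(ww mm A_) = 1/16

WwMmaa gametes: WMa×2, Wma×2, wMa×2, wma×2
WwmmAa gametes: WmA×2, Wma×2, wmA×2, wma×2
WwMmaa×WwmmAa grid (8·8=64): WWMmAa=4 WWMmaa=4 WWmmAa=4 WWmmaa=4 WwMmAa=8 WwMmaa=8 WwmmAa=8 Wwmmaa=8 wwMmAa=4 wwMmaa=4 wwmmAa=4 wwmmaa=4
ww mm A_ hits 4/64; gcd=4; 4÷4/64÷4 = 1/16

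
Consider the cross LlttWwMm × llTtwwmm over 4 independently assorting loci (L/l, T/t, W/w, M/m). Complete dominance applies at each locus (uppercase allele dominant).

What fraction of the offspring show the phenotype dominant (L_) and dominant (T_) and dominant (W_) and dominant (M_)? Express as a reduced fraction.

LlttWwMm gametes: LtWM×2, LtWm×2, LtwM×2, Ltwm×2, ltWM×2, ltWm×2, ltwM×2, ltwm×2
llTtwwmm gametes: lTwm×8, ltwm×8
LlttWwMm×llTtwwmm grid (16·16=256): LlTtWwMm=16 LlTtWwmm=16 LlTtwwMm=16 LlTtwwmm=16 LlttWwMm=16 LlttWwmm=16 LlttwwMm=16 Llttwwmm=16 llTtWwMm=16 llTtWwmm=16 llTtwwMm=16 llTtwwmm=16 llttWwMm=16 llttWwmm=16 llttwwMm=16 llttwwmm=16
L_ T_ W_ M_ hits 16/256; gcd=16; 16÷16/256÷16 = 1/16

P(L_ T_ W_ M_) = 1/16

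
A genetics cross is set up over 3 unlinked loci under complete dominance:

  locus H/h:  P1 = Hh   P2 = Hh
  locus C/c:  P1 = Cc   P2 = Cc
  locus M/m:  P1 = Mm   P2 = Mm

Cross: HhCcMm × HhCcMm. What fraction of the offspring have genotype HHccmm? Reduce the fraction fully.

P(HHccmm) = 1/64

HhCcMm gametes: HCM×1, HCm×1, HcM×1, Hcm×1, hCM×1, hCm×1, hcM×1, hcm×1
HhCcMm gametes: HCM×1, HCm×1, HcM×1, Hcm×1, hCM×1, hCm×1, hcM×1, hcm×1
HhCcMm×HhCcMm grid (8·8=64): HHCCMM=1 HHCCMm=2 HHCCmm=1 HHCcMM=2 HHCcMm=4 HHCcmm=2 HHccMM=1 HHccMm=2 HHccmm=1 HhCCMM=2 HhCCMm=4 HhCCmm=2 HhCcMM=4 HhCcMm=8 HhCcmm=4 HhccMM=2 HhccMm=4 Hhccmm=2 hhCCMM=1 hhCCMm=2 hhCCmm=1 hhCcMM=2 hhCcMm=4 hhCcmm=2 hhccMM=1 hhccMm=2 hhccmm=1
HHccmm hits 1/64; gcd=1; 1÷1/64÷1 = 1/64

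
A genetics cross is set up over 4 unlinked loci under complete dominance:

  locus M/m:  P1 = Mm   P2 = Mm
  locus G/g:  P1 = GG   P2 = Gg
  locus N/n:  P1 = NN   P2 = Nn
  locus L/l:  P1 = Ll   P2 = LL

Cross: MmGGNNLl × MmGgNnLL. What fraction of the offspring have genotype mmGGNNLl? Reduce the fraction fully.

P(mmGGNNLl) = 1/32

MmGGNNLl gametes: MGNL×4, MGNl×4, mGNL×4, mGNl×4
MmGgNnLL gametes: MGNL×2, MGnL×2, MgNL×2, MgnL×2, mGNL×2, mGnL×2, mgNL×2, mgnL×2
MmGGNNLl×MmGgNnLL grid (16·16=256): MMGGNNLL=8 MMGGNNLl=8 MMGGNnLL=8 MMGGNnLl=8 MMGgNNLL=8 MMGgNNLl=8 MMGgNnLL=8 MMGgNnLl=8 MmGGNNLL=16 MmGGNNLl=16 MmGGNnLL=16 MmGGNnLl=16 MmGgNNLL=16 MmGgNNLl=16 MmGgNnLL=16 MmGgNnLl=16 mmGGNNLL=8 mmGGNNLl=8 mmGGNnLL=8 mmGGNnLl=8 mmGgNNLL=8 mmGgNNLl=8 mmGgNnLL=8 mmGgNnLl=8
mmGGNNLl hits 8/256; gcd=8; 8÷8/256÷8 = 1/32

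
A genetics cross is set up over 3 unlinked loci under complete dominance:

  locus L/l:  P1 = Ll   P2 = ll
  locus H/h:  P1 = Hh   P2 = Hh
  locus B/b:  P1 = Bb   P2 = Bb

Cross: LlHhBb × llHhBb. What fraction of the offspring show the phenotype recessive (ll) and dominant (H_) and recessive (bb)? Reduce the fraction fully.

LlHhBb gametes: LHB×1, LHb×1, LhB×1, Lhb×1, lHB×1, lHb×1, lhB×1, lhb×1
llHhBb gametes: lHB×2, lHb×2, lhB×2, lhb×2
LlHhBb×llHhBb grid (8·8=64): LlHHBB=2 LlHHBb=4 LlHHbb=2 LlHhBB=4 LlHhBb=8 LlHhbb=4 LlhhBB=2 LlhhBb=4 Llhhbb=2 llHHBB=2 llHHBb=4 llHHbb=2 llHhBB=4 llHhBb=8 llHhbb=4 llhhBB=2 llhhBb=4 llhhbb=2
ll H_ bb hits 6/64; gcd=2; 6÷2/64÷2 = 3/32

P(ll H_ bb) = 3/32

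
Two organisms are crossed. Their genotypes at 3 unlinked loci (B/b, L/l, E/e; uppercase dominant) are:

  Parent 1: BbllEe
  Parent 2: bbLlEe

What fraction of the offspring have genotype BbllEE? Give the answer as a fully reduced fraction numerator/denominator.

BbllEe gametes: BlE×2, Ble×2, blE×2, ble×2
bbLlEe gametes: bLE×2, bLe×2, blE×2, ble×2
BbllEe×bbLlEe grid (8·8=64): BbLlEE=4 BbLlEe=8 BbLlee=4 BbllEE=4 BbllEe=8 Bbllee=4 bbLlEE=4 bbLlEe=8 bbLlee=4 bbllEE=4 bbllEe=8 bbllee=4
BbllEE hits 4/64; gcd=4; 4÷4/64÷4 = 1/16

P(BbllEE) = 1/16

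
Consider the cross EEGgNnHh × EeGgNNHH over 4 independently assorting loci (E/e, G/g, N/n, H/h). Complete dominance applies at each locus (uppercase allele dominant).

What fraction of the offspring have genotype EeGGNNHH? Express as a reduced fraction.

P(EeGGNNHH) = 1/32

EEGgNnHh gametes: EGNH×2, EGNh×2, EGnH×2, EGnh×2, EgNH×2, EgNh×2, EgnH×2, Egnh×2
EeGgNNHH gametes: EGNH×4, EgNH×4, eGNH×4, egNH×4
EEGgNnHh×EeGgNNHH grid (16·16=256): EEGGNNHH=8 EEGGNNHh=8 EEGGNnHH=8 EEGGNnHh=8 EEGgNNHH=16 EEGgNNHh=16 EEGgNnHH=16 EEGgNnHh=16 EEggNNHH=8 EEggNNHh=8 EEggNnHH=8 EEggNnHh=8 EeGGNNHH=8 EeGGNNHh=8 EeGGNnHH=8 EeGGNnHh=8 EeGgNNHH=16 EeGgNNHh=16 EeGgNnHH=16 EeGgNnHh=16 EeggNNHH=8 EeggNNHh=8 EeggNnHH=8 EeggNnHh=8
EeGGNNHH hits 8/256; gcd=8; 8÷8/256÷8 = 1/32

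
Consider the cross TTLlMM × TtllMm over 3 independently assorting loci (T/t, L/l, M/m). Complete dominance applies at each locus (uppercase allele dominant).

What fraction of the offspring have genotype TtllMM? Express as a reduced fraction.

P(TtllMM) = 1/8

TTLlMM gametes: TLM×4, TlM×4
TtllMm gametes: TlM×2, Tlm×2, tlM×2, tlm×2
TTLlMM×TtllMm grid (8·8=64): TTLlMM=8 TTLlMm=8 TTllMM=8 TTllMm=8 TtLlMM=8 TtLlMm=8 TtllMM=8 TtllMm=8
TtllMM hits 8/64; gcd=8; 8÷8/64÷8 = 1/8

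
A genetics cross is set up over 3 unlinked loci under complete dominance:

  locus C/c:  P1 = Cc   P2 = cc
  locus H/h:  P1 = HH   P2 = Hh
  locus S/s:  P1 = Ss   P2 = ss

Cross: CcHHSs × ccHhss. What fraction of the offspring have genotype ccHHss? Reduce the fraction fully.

CcHHSs gametes: CHS×2, CHs×2, cHS×2, cHs×2
ccHhss gametes: cHs×4, chs×4
CcHHSs×ccHhss grid (8·8=64): CcHHSs=8 CcHHss=8 CcHhSs=8 CcHhss=8 ccHHSs=8 ccHHss=8 ccHhSs=8 ccHhss=8
ccHHss hits 8/64; gcd=8; 8÷8/64÷8 = 1/8

P(ccHHss) = 1/8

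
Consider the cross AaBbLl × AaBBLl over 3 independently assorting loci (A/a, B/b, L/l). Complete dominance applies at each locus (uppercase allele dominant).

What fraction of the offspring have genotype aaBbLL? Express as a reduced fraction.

P(aaBbLL) = 1/32

AaBbLl gametes: ABL×1, ABl×1, AbL×1, Abl×1, aBL×1, aBl×1, abL×1, abl×1
AaBBLl gametes: ABL×2, ABl×2, aBL×2, aBl×2
AaBbLl×AaBBLl grid (8·8=64): AABBLL=2 AABBLl=4 AABBll=2 AABbLL=2 AABbLl=4 AABbll=2 AaBBLL=4 AaBBLl=8 AaBBll=4 AaBbLL=4 AaBbLl=8 AaBbll=4 aaBBLL=2 aaBBLl=4 aaBBll=2 aaBbLL=2 aaBbLl=4 aaBbll=2
aaBbLL hits 2/64; gcd=2; 2÷2/64÷2 = 1/32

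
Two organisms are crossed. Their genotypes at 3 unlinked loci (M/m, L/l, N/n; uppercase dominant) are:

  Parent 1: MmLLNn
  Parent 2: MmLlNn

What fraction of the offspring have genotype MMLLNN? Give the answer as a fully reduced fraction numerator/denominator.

MmLLNn gametes: MLN×2, MLn×2, mLN×2, mLn×2
MmLlNn gametes: MLN×1, MLn×1, MlN×1, Mln×1, mLN×1, mLn×1, mlN×1, mln×1
MmLLNn×MmLlNn grid (8·8=64): MMLLNN=2 MMLLNn=4 MMLLnn=2 MMLlNN=2 MMLlNn=4 MMLlnn=2 MmLLNN=4 MmLLNn=8 MmLLnn=4 MmLlNN=4 MmLlNn=8 MmLlnn=4 mmLLNN=2 mmLLNn=4 mmLLnn=2 mmLlNN=2 mmLlNn=4 mmLlnn=2
MMLLNN hits 2/64; gcd=2; 2÷2/64÷2 = 1/32

P(MMLLNN) = 1/32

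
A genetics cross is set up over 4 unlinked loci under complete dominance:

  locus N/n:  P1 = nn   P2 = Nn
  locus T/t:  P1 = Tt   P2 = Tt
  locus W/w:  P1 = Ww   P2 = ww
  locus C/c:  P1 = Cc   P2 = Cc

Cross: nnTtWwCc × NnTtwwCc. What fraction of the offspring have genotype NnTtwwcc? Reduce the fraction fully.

nnTtWwCc gametes: nTWC×2, nTWc×2, nTwC×2, nTwc×2, ntWC×2, ntWc×2, ntwC×2, ntwc×2
NnTtwwCc gametes: NTwC×2, NTwc×2, NtwC×2, Ntwc×2, nTwC×2, nTwc×2, ntwC×2, ntwc×2
nnTtWwCc×NnTtwwCc grid (16·16=256): NnTTWwCC=4 NnTTWwCc=8 NnTTWwcc=4 NnTTwwCC=4 NnTTwwCc=8 NnTTwwcc=4 NnTtWwCC=8 NnTtWwCc=16 NnTtWwcc=8 NnTtwwCC=8 NnTtwwCc=16 NnTtwwcc=8 NnttWwCC=4 NnttWwCc=8 NnttWwcc=4 NnttwwCC=4 NnttwwCc=8 Nnttwwcc=4 nnTTWwCC=4 nnTTWwCc=8 nnTTWwcc=4 nnTTwwCC=4 nnTTwwCc=8 nnTTwwcc=4 nnTtWwCC=8 nnTtWwCc=16 nnTtWwcc=8 nnTtwwCC=8 nnTtwwCc=16 nnTtwwcc=8 nnttWwCC=4 nnttWwCc=8 nnttWwcc=4 nnttwwCC=4 nnttwwCc=8 nnttwwcc=4
NnTtwwcc hits 8/256; gcd=8; 8÷8/256÷8 = 1/32

P(NnTtwwcc) = 1/32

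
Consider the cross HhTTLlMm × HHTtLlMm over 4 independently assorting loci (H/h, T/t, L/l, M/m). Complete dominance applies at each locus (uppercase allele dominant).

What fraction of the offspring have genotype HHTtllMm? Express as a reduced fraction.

HhTTLlMm gametes: HTLM×2, HTLm×2, HTlM×2, HTlm×2, hTLM×2, hTLm×2, hTlM×2, hTlm×2
HHTtLlMm gametes: HTLM×2, HTLm×2, HTlM×2, HTlm×2, HtLM×2, HtLm×2, HtlM×2, Htlm×2
HhTTLlMm×HHTtLlMm grid (16·16=256): HHTTLLMM=4 HHTTLLMm=8 HHTTLLmm=4 HHTTLlMM=8 HHTTLlMm=16 HHTTLlmm=8 HHTTllMM=4 HHTTllMm=8 HHTTllmm=4 HHTtLLMM=4 HHTtLLMm=8 HHTtLLmm=4 HHTtLlMM=8 HHTtLlMm=16 HHTtLlmm=8 HHTtllMM=4 HHTtllMm=8 HHTtllmm=4 HhTTLLMM=4 HhTTLLMm=8 HhTTLLmm=4 HhTTLlMM=8 HhTTLlMm=16 HhTTLlmm=8 HhTTllMM=4 HhTTllMm=8 HhTTllmm=4 HhTtLLMM=4 HhTtLLMm=8 HhTtLLmm=4 HhTtLlMM=8 HhTtLlMm=16 HhTtLlmm=8 HhTtllMM=4 HhTtllMm=8 HhTtllmm=4
HHTtllMm hits 8/256; gcd=8; 8÷8/256÷8 = 1/32

P(HHTtllMm) = 1/32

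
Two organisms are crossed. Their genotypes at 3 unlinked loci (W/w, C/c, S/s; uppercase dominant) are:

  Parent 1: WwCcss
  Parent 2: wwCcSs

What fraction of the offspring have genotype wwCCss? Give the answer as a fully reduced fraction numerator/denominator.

WwCcss gametes: WCs×2, Wcs×2, wCs×2, wcs×2
wwCcSs gametes: wCS×2, wCs×2, wcS×2, wcs×2
WwCcss×wwCcSs grid (8·8=64): WwCCSs=4 WwCCss=4 WwCcSs=8 WwCcss=8 WwccSs=4 Wwccss=4 wwCCSs=4 wwCCss=4 wwCcSs=8 wwCcss=8 wwccSs=4 wwccss=4
wwCCss hits 4/64; gcd=4; 4÷4/64÷4 = 1/16

P(wwCCss) = 1/16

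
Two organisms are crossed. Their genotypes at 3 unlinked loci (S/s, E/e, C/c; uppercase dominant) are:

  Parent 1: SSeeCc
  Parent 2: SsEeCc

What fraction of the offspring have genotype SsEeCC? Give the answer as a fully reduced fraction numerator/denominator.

P(SsEeCC) = 1/16

SSeeCc gametes: SeC×4, Sec×4
SsEeCc gametes: SEC×1, SEc×1, SeC×1, Sec×1, sEC×1, sEc×1, seC×1, sec×1
SSeeCc×SsEeCc grid (8·8=64): SSEeCC=4 SSEeCc=8 SSEecc=4 SSeeCC=4 SSeeCc=8 SSeecc=4 SsEeCC=4 SsEeCc=8 SsEecc=4 SseeCC=4 SseeCc=8 Sseecc=4
SsEeCC hits 4/64; gcd=4; 4÷4/64÷4 = 1/16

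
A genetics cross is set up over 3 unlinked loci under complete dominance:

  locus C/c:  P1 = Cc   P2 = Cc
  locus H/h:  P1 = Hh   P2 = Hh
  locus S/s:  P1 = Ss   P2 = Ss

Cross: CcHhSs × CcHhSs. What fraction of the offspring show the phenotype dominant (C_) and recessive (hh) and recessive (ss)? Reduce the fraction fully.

CcHhSs gametes: CHS×1, CHs×1, ChS×1, Chs×1, cHS×1, cHs×1, chS×1, chs×1
CcHhSs gametes: CHS×1, CHs×1, ChS×1, Chs×1, cHS×1, cHs×1, chS×1, chs×1
CcHhSs×CcHhSs grid (8·8=64): CCHHSS=1 CCHHSs=2 CCHHss=1 CCHhSS=2 CCHhSs=4 CCHhss=2 CChhSS=1 CChhSs=2 CChhss=1 CcHHSS=2 CcHHSs=4 CcHHss=2 CcHhSS=4 CcHhSs=8 CcHhss=4 CchhSS=2 CchhSs=4 Cchhss=2 ccHHSS=1 ccHHSs=2 ccHHss=1 ccHhSS=2 ccHhSs=4 ccHhss=2 cchhSS=1 cchhSs=2 cchhss=1
C_ hh ss hits 3/64; gcd=1; 3÷1/64÷1 = 3/64

P(C_ hh ss) = 3/64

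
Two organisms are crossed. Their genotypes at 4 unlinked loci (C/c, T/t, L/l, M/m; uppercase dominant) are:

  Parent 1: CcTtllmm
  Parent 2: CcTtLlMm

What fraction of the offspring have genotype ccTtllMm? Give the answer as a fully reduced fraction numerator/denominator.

CcTtllmm gametes: CTlm×4, Ctlm×4, cTlm×4, ctlm×4
CcTtLlMm gametes: CTLM×1, CTLm×1, CTlM×1, CTlm×1, CtLM×1, CtLm×1, CtlM×1, Ctlm×1, cTLM×1, cTLm×1, cTlM×1, cTlm×1, ctLM×1, ctLm×1, ctlM×1, ctlm×1
CcTtllmm×CcTtLlMm grid (16·16=256): CCTTLlMm=4 CCTTLlmm=4 CCTTllMm=4 CCTTllmm=4 CCTtLlMm=8 CCTtLlmm=8 CCTtllMm=8 CCTtllmm=8 CCttLlMm=4 CCttLlmm=4 CCttllMm=4 CCttllmm=4 CcTTLlMm=8 CcTTLlmm=8 CcTTllMm=8 CcTTllmm=8 CcTtLlMm=16 CcTtLlmm=16 CcTtllMm=16 CcTtllmm=16 CcttLlMm=8 CcttLlmm=8 CcttllMm=8 Ccttllmm=8 ccTTLlMm=4 ccTTLlmm=4 ccTTllMm=4 ccTTllmm=4 ccTtLlMm=8 ccTtLlmm=8 ccTtllMm=8 ccTtllmm=8 ccttLlMm=4 ccttLlmm=4 ccttllMm=4 ccttllmm=4
ccTtllMm hits 8/256; gcd=8; 8÷8/256÷8 = 1/32

P(ccTtllMm) = 1/32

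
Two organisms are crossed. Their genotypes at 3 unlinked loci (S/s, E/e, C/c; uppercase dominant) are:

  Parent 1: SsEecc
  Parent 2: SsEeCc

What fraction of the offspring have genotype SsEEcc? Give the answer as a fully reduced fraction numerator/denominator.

SsEecc gametes: SEc×2, Sec×2, sEc×2, sec×2
SsEeCc gametes: SEC×1, SEc×1, SeC×1, Sec×1, sEC×1, sEc×1, seC×1, sec×1
SsEecc×SsEeCc grid (8·8=64): SSEECc=2 SSEEcc=2 SSEeCc=4 SSEecc=4 SSeeCc=2 SSeecc=2 SsEECc=4 SsEEcc=4 SsEeCc=8 SsEecc=8 SseeCc=4 Sseecc=4 ssEECc=2 ssEEcc=2 ssEeCc=4 ssEecc=4 sseeCc=2 sseecc=2
SsEEcc hits 4/64; gcd=4; 4÷4/64÷4 = 1/16

P(SsEEcc) = 1/16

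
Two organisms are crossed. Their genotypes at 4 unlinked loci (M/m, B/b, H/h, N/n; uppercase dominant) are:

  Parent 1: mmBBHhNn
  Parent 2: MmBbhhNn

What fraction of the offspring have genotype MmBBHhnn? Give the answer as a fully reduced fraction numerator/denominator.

P(MmBBHhnn) = 1/32

mmBBHhNn gametes: mBHN×4, mBHn×4, mBhN×4, mBhn×4
MmBbhhNn gametes: MBhN×2, MBhn×2, MbhN×2, Mbhn×2, mBhN×2, mBhn×2, mbhN×2, mbhn×2
mmBBHhNn×MmBbhhNn grid (16·16=256): MmBBHhNN=8 MmBBHhNn=16 MmBBHhnn=8 MmBBhhNN=8 MmBBhhNn=16 MmBBhhnn=8 MmBbHhNN=8 MmBbHhNn=16 MmBbHhnn=8 MmBbhhNN=8 MmBbhhNn=16 MmBbhhnn=8 mmBBHhNN=8 mmBBHhNn=16 mmBBHhnn=8 mmBBhhNN=8 mmBBhhNn=16 mmBBhhnn=8 mmBbHhNN=8 mmBbHhNn=16 mmBbHhnn=8 mmBbhhNN=8 mmBbhhNn=16 mmBbhhnn=8
MmBBHhnn hits 8/256; gcd=8; 8÷8/256÷8 = 1/32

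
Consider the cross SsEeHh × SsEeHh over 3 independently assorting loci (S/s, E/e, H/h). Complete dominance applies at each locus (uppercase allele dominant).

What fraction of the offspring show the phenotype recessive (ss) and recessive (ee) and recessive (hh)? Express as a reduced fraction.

P(ss ee hh) = 1/64

SsEeHh gametes: SEH×1, SEh×1, SeH×1, Seh×1, sEH×1, sEh×1, seH×1, seh×1
SsEeHh gametes: SEH×1, SEh×1, SeH×1, Seh×1, sEH×1, sEh×1, seH×1, seh×1
SsEeHh×SsEeHh grid (8·8=64): SSEEHH=1 SSEEHh=2 SSEEhh=1 SSEeHH=2 SSEeHh=4 SSEehh=2 SSeeHH=1 SSeeHh=2 SSeehh=1 SsEEHH=2 SsEEHh=4 SsEEhh=2 SsEeHH=4 SsEeHh=8 SsEehh=4 SseeHH=2 SseeHh=4 Sseehh=2 ssEEHH=1 ssEEHh=2 ssEEhh=1 ssEeHH=2 ssEeHh=4 ssEehh=2 sseeHH=1 sseeHh=2 sseehh=1
ss ee hh hits 1/64; gcd=1; 1÷1/64÷1 = 1/64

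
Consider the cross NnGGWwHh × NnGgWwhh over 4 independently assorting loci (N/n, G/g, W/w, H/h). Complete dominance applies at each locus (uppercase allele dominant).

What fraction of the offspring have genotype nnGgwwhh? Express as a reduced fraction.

NnGGWwHh gametes: NGWH×2, NGWh×2, NGwH×2, NGwh×2, nGWH×2, nGWh×2, nGwH×2, nGwh×2
NnGgWwhh gametes: NGWh×2, NGwh×2, NgWh×2, Ngwh×2, nGWh×2, nGwh×2, ngWh×2, ngwh×2
NnGGWwHh×NnGgWwhh grid (16·16=256): NNGGWWHh=4 NNGGWWhh=4 NNGGWwHh=8 NNGGWwhh=8 NNGGwwHh=4 NNGGwwhh=4 NNGgWWHh=4 NNGgWWhh=4 NNGgWwHh=8 NNGgWwhh=8 NNGgwwHh=4 NNGgwwhh=4 NnGGWWHh=8 NnGGWWhh=8 NnGGWwHh=16 NnGGWwhh=16 NnGGwwHh=8 NnGGwwhh=8 NnGgWWHh=8 NnGgWWhh=8 NnGgWwHh=16 NnGgWwhh=16 NnGgwwHh=8 NnGgwwhh=8 nnGGWWHh=4 nnGGWWhh=4 nnGGWwHh=8 nnGGWwhh=8 nnGGwwHh=4 nnGGwwhh=4 nnGgWWHh=4 nnGgWWhh=4 nnGgWwHh=8 nnGgWwhh=8 nnGgwwHh=4 nnGgwwhh=4
nnGgwwhh hits 4/256; gcd=4; 4÷4/256÷4 = 1/64

P(nnGgwwhh) = 1/64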